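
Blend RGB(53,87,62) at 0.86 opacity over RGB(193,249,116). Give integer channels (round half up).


C = α×F + (1-α)×B, with 1-α = 0.14
R: 0.86×53 + 0.14×193 = 45.58 + 27.02 = 72.60 → 73
G: 0.86×87 + 0.14×249 = 74.82 + 34.86 = 109.68 → 110
B: 0.86×62 + 0.14×116 = 53.32 + 16.24 = 69.56 → 70
= RGB(73, 110, 70)


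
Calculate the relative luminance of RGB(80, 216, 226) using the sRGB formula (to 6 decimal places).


Linearize each channel (sRGB transfer function): c = v/255; c_lin = c/12.92 if c ≤ 0.04045, else ((c+0.055)/1.055)^2.4
  R: 80/255 ≈ 0.313725 > 0.04045 → ((0.313725+0.055)/1.055)^2.4 ≈ 0.080220
  G: 216/255 ≈ 0.847059 > 0.04045 → ((0.847059+0.055)/1.055)^2.4 ≈ 0.686685
  B: 226/255 ≈ 0.886275 > 0.04045 → ((0.886275+0.055)/1.055)^2.4 ≈ 0.760525
R_lin = 0.080220, G_lin = 0.686685, B_lin = 0.760525
L = 0.2126×R + 0.7152×G + 0.0722×B
L = 0.2126×0.080220 + 0.7152×0.686685 + 0.0722×0.760525
L ≈ 0.563082


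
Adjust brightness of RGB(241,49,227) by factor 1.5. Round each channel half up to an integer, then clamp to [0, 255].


Multiply each channel by 1.5, round half up, clamp to [0, 255]
R: 241×1.5 = 361.5 → round → 362 → clamp → 255
G: 49×1.5 = 73.5 → round → 74
B: 227×1.5 = 340.5 → round → 341 → clamp → 255
= RGB(255, 74, 255)


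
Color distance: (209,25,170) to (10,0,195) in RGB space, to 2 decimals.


d = √[(R₁-R₂)² + (G₁-G₂)² + (B₁-B₂)²]
d = √[(209-10)² + (25-0)² + (170-195)²]
d = √[39601 + 625 + 625]
d = √40851
d ≈ 202.12


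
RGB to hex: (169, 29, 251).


R = 169 → A9 (hex)
G = 29 → 1D (hex)
B = 251 → FB (hex)
Hex = #A91DFB


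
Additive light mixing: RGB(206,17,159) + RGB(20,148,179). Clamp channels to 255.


Additive: each channel = min(255, C₁+C₂)
R: 206+20 = 226 → 226
G: 17+148 = 165 → 165
B: 159+179 = 338 → 255
= RGB(226, 165, 255)


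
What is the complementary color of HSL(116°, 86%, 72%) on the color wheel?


Complement = opposite side of color wheel = hue + 180°
H' = (116 + 180) mod 360 = 296°
S and L unchanged.
= HSL(296°, 86%, 72%)


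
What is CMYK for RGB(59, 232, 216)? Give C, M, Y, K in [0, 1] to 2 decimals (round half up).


R'=59/255≈0.2314, G'=232/255≈0.9098, B'=216/255≈0.8471
K = 1 - max(R',G',B') = 1 - 232/255 = 23/255 = 0.09019… → 0.09
(1-R'-K)/(1-K) simplifies to (max-R)/max with max = 232:
C = (232-59)/232 = 173/232 = 0.74568… → 0.75
M = (232-232)/232 = 0/232 = 0 → 0.00
Y = (232-216)/232 = 16/232 = 0.06896… → 0.07
= CMYK(0.75, 0.00, 0.07, 0.09)


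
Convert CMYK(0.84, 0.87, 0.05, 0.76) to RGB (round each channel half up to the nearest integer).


R = 255 × (1-C) × (1-K) = 255 × 0.16 × 0.24 = 9.792 → 10
G = 255 × (1-M) × (1-K) = 255 × 0.13 × 0.24 = 7.956 → 8
B = 255 × (1-Y) × (1-K) = 255 × 0.95 × 0.24 = 58.14 → 58
= RGB(10, 8, 58)


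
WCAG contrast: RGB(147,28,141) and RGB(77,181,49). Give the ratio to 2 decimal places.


Linearize each sRGB channel c=v/255: c/12.92 if c ≤ 0.04045 else ((c+0.055)/1.055)^2.4
L = 0.2126×R_lin + 0.7152×G_lin + 0.0722×B_lin
Color 1 (147,28,141):
  R=147: 147/255≈0.5765 > 0.04045 → ((0.5765+0.055)/1.055)^2.4 ≈ 0.29177
  G=28: 28/255≈0.1098 > 0.04045 → ((0.1098+0.055)/1.055)^2.4 ≈ 0.01161
  B=141: 141/255≈0.5529 > 0.04045 → ((0.5529+0.055)/1.055)^2.4 ≈ 0.26636
  L1 = 0.2126×0.29177 + 0.7152×0.01161 + 0.0722×0.26636 ≈ 0.08957
Color 2 (77,181,49):
  R=77: 77/255≈0.3020 > 0.04045 → ((0.3020+0.055)/1.055)^2.4 ≈ 0.07421
  G=181: 181/255≈0.7098 > 0.04045 → ((0.7098+0.055)/1.055)^2.4 ≈ 0.46208
  B=49: 49/255≈0.1922 > 0.04045 → ((0.1922+0.055)/1.055)^2.4 ≈ 0.03071
  L2 = 0.2126×0.07421 + 0.7152×0.46208 + 0.0722×0.03071 ≈ 0.34847
Lighter = 0.34847, Darker = 0.08957
Ratio = (L_lighter + 0.05) / (L_darker + 0.05)
Ratio = (0.34847 + 0.05) / (0.08957 + 0.05) = 0.39847 / 0.13957 ≈ 2.8551
Ratio ≈ 2.86:1


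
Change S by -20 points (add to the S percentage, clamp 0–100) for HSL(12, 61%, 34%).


Original S = 61%
Adjustment = -20 percentage points
New S = 61 + (-20) = 41
Clamp to [0, 100] → 41
= HSL(12°, 41%, 34%)


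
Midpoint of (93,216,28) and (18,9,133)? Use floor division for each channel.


Midpoint: each channel = ⌊(C₁+C₂)/2⌋
R: ⌊(93+18)/2⌋ = 55
G: ⌊(216+9)/2⌋ = 112
B: ⌊(28+133)/2⌋ = 80
= RGB(55, 112, 80)


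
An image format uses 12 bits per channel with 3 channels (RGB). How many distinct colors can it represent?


Total bits = 12 bits/channel × 3 channels = 36 bits
Distinct colors = 2^36
= 68,719,476,736 colors


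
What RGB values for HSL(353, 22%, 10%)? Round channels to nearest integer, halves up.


H=353°, S=0.22, L=0.10
C = (1-|2L-1|)×S = (1-|-0.80|)×0.22 = 0.044
H' = H/60 = 353/60 ≈ 5.8833; X = C×(1-|H' mod 2 - 1|) ≈ 0.0051
m = L - C/2 = 0.10 - 0.022 = 0.078
Sector ⌊H'⌋ = 5 → (R',G',B') = (0.044, 0.0, ≈0.0051)
RGB = ((R'+m)×255, (G'+m)×255, (B'+m)×255) = (31.11, 19.89, 21.199)
Round half up → RGB(31, 20, 21)


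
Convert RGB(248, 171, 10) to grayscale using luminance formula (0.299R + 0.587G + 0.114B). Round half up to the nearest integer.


Gray = 0.299×R + 0.587×G + 0.114×B
Gray = 0.299×248 + 0.587×171 + 0.114×10
Gray = 74.152 + 100.377 + 1.140
Gray = 175.669 → round half up → 176
Gray = 176


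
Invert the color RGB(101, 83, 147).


Invert: (255-R, 255-G, 255-B)
R: 255-101 = 154
G: 255-83 = 172
B: 255-147 = 108
= RGB(154, 172, 108)


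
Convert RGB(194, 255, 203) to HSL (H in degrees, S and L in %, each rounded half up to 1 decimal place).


Normalize: R'=194/255≈0.7608, G'=255/255≈1.0000, B'=203/255≈0.7961
Max=255/255, Min=194/255, Δ=Max-Min=61/255
L = (Max+Min)/2 = (255+194)/510 = 449/510 = 0.88039… → L = 88.0%
L > 0.5 → S = Δ/(2-Max-Min) = 61/(510-255-194) = 61/61 = 1 → S = 100.0%
(the 1/255 factors cancel in S and H, so raw channel differences can be used)
Max is G' → H = 60 × ((B-R)/Δ + 2) = 60 × ((203-194)/61 + 2)
  9/61 + 2 = 0.1475… + 2 = 2.1475…
  H = 60 × 2.1475… = 128.852…° → H = 128.9°
= HSL(128.9°, 100.0%, 88.0%)


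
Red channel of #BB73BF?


Color: #BB73BF
R = BB = 187
G = 73 = 115
B = BF = 191
Red = 187


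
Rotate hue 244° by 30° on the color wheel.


New hue = (H + rotation) mod 360
New hue = (244 + 30) mod 360
= 274 mod 360
= 274°


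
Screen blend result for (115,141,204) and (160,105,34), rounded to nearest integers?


Screen: C = 255 - (255-A)×(255-B)/255, rounded to nearest integer
R: 255 - (255-115)×(255-160)/255 = 255 - 13300/255 ≈ 255 - 52.157 = 202.843 → 203
G: 255 - (255-141)×(255-105)/255 = 255 - 17100/255 ≈ 255 - 67.059 = 187.941 → 188
B: 255 - (255-204)×(255-34)/255 = 255 - 11271/255 ≈ 255 - 44.200 = 210.800 → 211
= RGB(203, 188, 211)


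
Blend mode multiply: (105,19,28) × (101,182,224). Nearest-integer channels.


Multiply: C = A×B/255, rounded to nearest integer
R: 105×101/255 = 10605/255 ≈ 41.588 → 42
G: 19×182/255 = 3458/255 ≈ 13.561 → 14
B: 28×224/255 = 6272/255 ≈ 24.596 → 25
= RGB(42, 14, 25)


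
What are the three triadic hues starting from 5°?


Triadic: equally spaced at 120° intervals
H1 = 5°
H2 = (5 + 120) mod 360 = 125°
H3 = (5 + 240) mod 360 = 245°
Triadic = 5°, 125°, 245°


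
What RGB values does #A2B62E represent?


A2 → 162 (R)
B6 → 182 (G)
2E → 46 (B)
= RGB(162, 182, 46)


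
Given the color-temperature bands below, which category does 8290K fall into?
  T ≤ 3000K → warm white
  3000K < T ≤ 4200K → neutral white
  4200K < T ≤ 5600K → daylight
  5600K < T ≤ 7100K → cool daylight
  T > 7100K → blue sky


Temperature: 8290K
8290K > 7100K → blue sky
Classification: blue sky


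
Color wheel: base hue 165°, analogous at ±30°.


Base hue: 165°
Left analog: (165 - 30) mod 360 = 135°
Right analog: (165 + 30) mod 360 = 195°
Analogous hues = 135° and 195°


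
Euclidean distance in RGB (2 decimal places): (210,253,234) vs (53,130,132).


d = √[(R₁-R₂)² + (G₁-G₂)² + (B₁-B₂)²]
d = √[(210-53)² + (253-130)² + (234-132)²]
d = √[24649 + 15129 + 10404]
d = √50182
d ≈ 224.01


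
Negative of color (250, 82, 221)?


Invert: (255-R, 255-G, 255-B)
R: 255-250 = 5
G: 255-82 = 173
B: 255-221 = 34
= RGB(5, 173, 34)


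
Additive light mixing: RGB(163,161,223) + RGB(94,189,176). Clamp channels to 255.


Additive: each channel = min(255, C₁+C₂)
R: 163+94 = 257 → 255
G: 161+189 = 350 → 255
B: 223+176 = 399 → 255
= RGB(255, 255, 255)


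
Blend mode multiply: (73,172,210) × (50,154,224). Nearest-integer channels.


Multiply: C = A×B/255, rounded to nearest integer
R: 73×50/255 = 3650/255 ≈ 14.314 → 14
G: 172×154/255 = 26488/255 ≈ 103.875 → 104
B: 210×224/255 = 47040/255 ≈ 184.471 → 184
= RGB(14, 104, 184)


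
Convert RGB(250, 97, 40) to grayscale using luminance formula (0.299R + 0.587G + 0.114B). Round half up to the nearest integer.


Gray = 0.299×R + 0.587×G + 0.114×B
Gray = 0.299×250 + 0.587×97 + 0.114×40
Gray = 74.750 + 56.939 + 4.560
Gray = 136.249 → round half up → 136
Gray = 136


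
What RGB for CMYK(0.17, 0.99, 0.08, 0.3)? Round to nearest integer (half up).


R = 255 × (1-C) × (1-K) = 255 × 0.83 × 0.70 = 148.155 → 148
G = 255 × (1-M) × (1-K) = 255 × 0.01 × 0.70 = 1.785 → 2
B = 255 × (1-Y) × (1-K) = 255 × 0.92 × 0.70 = 164.22 → 164
= RGB(148, 2, 164)


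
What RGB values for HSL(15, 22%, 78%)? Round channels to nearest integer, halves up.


H=15°, S=0.22, L=0.78
C = (1-|2L-1|)×S = (1-|0.56|)×0.22 = 0.0968
H' = H/60 = 15/60 ≈ 0.2500; X = C×(1-|H' mod 2 - 1|) = 0.0242
m = L - C/2 = 0.78 - 0.0484 = 0.7316
Sector ⌊H'⌋ = 0 → (R',G',B') = (0.0968, 0.0242, 0.0)
RGB = ((R'+m)×255, (G'+m)×255, (B'+m)×255) = (211.242, 192.729, 186.558)
Round half up → RGB(211, 193, 187)


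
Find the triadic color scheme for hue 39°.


Triadic: equally spaced at 120° intervals
H1 = 39°
H2 = (39 + 120) mod 360 = 159°
H3 = (39 + 240) mod 360 = 279°
Triadic = 39°, 159°, 279°


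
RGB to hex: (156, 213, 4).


R = 156 → 9C (hex)
G = 213 → D5 (hex)
B = 4 → 04 (hex)
Hex = #9CD504


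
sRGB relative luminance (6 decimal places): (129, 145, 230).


Linearize each channel (sRGB transfer function): c = v/255; c_lin = c/12.92 if c ≤ 0.04045, else ((c+0.055)/1.055)^2.4
  R: 129/255 ≈ 0.505882 > 0.04045 → ((0.505882+0.055)/1.055)^2.4 ≈ 0.219526
  G: 145/255 ≈ 0.568627 > 0.04045 → ((0.568627+0.055)/1.055)^2.4 ≈ 0.283149
  B: 230/255 ≈ 0.901961 > 0.04045 → ((0.901961+0.055)/1.055)^2.4 ≈ 0.791298
R_lin = 0.219526, G_lin = 0.283149, B_lin = 0.791298
L = 0.2126×R + 0.7152×G + 0.0722×B
L = 0.2126×0.219526 + 0.7152×0.283149 + 0.0722×0.791298
L ≈ 0.306311


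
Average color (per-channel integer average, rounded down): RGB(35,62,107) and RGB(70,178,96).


Midpoint: each channel = ⌊(C₁+C₂)/2⌋
R: ⌊(35+70)/2⌋ = 52
G: ⌊(62+178)/2⌋ = 120
B: ⌊(107+96)/2⌋ = 101
= RGB(52, 120, 101)


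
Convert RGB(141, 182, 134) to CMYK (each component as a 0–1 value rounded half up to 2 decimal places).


R'=141/255≈0.5529, G'=182/255≈0.7137, B'=134/255≈0.5255
K = 1 - max(R',G',B') = 1 - 182/255 = 73/255 = 0.28627… → 0.29
(1-R'-K)/(1-K) simplifies to (max-R)/max with max = 182:
C = (182-141)/182 = 41/182 = 0.22527… → 0.23
M = (182-182)/182 = 0/182 = 0 → 0.00
Y = (182-134)/182 = 48/182 = 0.26373… → 0.26
= CMYK(0.23, 0.00, 0.26, 0.29)


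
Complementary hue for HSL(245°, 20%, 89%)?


Complement = opposite side of color wheel = hue + 180°
H' = (245 + 180) mod 360 = 65°
S and L unchanged.
= HSL(65°, 20%, 89%)


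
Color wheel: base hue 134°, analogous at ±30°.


Base hue: 134°
Left analog: (134 - 30) mod 360 = 104°
Right analog: (134 + 30) mod 360 = 164°
Analogous hues = 104° and 164°


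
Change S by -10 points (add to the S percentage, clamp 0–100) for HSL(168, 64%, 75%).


Original S = 64%
Adjustment = -10 percentage points
New S = 64 + (-10) = 54
Clamp to [0, 100] → 54
= HSL(168°, 54%, 75%)


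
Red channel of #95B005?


Color: #95B005
R = 95 = 149
G = B0 = 176
B = 05 = 5
Red = 149


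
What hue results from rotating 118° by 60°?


New hue = (H + rotation) mod 360
New hue = (118 + 60) mod 360
= 178 mod 360
= 178°


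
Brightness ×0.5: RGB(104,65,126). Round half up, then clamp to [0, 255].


Multiply each channel by 0.5, round half up, clamp to [0, 255]
R: 104×0.5 = 52
G: 65×0.5 = 32.5 → round → 33
B: 126×0.5 = 63
= RGB(52, 33, 63)


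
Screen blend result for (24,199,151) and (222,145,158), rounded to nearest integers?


Screen: C = 255 - (255-A)×(255-B)/255, rounded to nearest integer
R: 255 - (255-24)×(255-222)/255 = 255 - 7623/255 ≈ 255 - 29.894 = 225.106 → 225
G: 255 - (255-199)×(255-145)/255 = 255 - 6160/255 ≈ 255 - 24.157 = 230.843 → 231
B: 255 - (255-151)×(255-158)/255 = 255 - 10088/255 ≈ 255 - 39.561 = 215.439 → 215
= RGB(225, 231, 215)


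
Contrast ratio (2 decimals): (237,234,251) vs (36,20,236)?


Linearize each sRGB channel c=v/255: c/12.92 if c ≤ 0.04045 else ((c+0.055)/1.055)^2.4
L = 0.2126×R_lin + 0.7152×G_lin + 0.0722×B_lin
Color 1 (237,234,251):
  R=237: 237/255≈0.9294 > 0.04045 → ((0.9294+0.055)/1.055)^2.4 ≈ 0.84687
  G=234: 234/255≈0.9176 > 0.04045 → ((0.9176+0.055)/1.055)^2.4 ≈ 0.82279
  B=251: 251/255≈0.9843 > 0.04045 → ((0.9843+0.055)/1.055)^2.4 ≈ 0.96469
  L1 = 0.2126×0.84687 + 0.7152×0.82279 + 0.0722×0.96469 ≈ 0.83815
Color 2 (36,20,236):
  R=36: 36/255≈0.1412 > 0.04045 → ((0.1412+0.055)/1.055)^2.4 ≈ 0.01764
  G=20: 20/255≈0.0784 > 0.04045 → ((0.0784+0.055)/1.055)^2.4 ≈ 0.00700
  B=236: 236/255≈0.9255 > 0.04045 → ((0.9255+0.055)/1.055)^2.4 ≈ 0.83880
  L2 = 0.2126×0.01764 + 0.7152×0.00700 + 0.0722×0.83880 ≈ 0.06932
Lighter = 0.83815, Darker = 0.06932
Ratio = (L_lighter + 0.05) / (L_darker + 0.05)
Ratio = (0.83815 + 0.05) / (0.06932 + 0.05) = 0.88815 / 0.11932 ≈ 7.4438
Ratio ≈ 7.44:1


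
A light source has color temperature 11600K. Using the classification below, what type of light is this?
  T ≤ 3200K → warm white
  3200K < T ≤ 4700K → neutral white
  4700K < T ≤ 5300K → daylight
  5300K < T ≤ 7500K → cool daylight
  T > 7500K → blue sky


Temperature: 11600K
11600K > 7500K → blue sky
Classification: blue sky


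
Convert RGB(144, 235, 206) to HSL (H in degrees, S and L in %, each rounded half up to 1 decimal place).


Normalize: R'=144/255≈0.5647, G'=235/255≈0.9216, B'=206/255≈0.8078
Max=235/255, Min=144/255, Δ=Max-Min=91/255
L = (Max+Min)/2 = (235+144)/510 = 379/510 = 0.74313… → L = 74.3%
L > 0.5 → S = Δ/(2-Max-Min) = 91/(510-235-144) = 91/131 = 0.69465… → S = 69.5%
(the 1/255 factors cancel in S and H, so raw channel differences can be used)
Max is G' → H = 60 × ((B-R)/Δ + 2) = 60 × ((206-144)/91 + 2)
  62/91 + 2 = 0.6813… + 2 = 2.6813…
  H = 60 × 2.6813… = 160.879…° → H = 160.9°
= HSL(160.9°, 69.5%, 74.3%)


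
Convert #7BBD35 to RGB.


7B → 123 (R)
BD → 189 (G)
35 → 53 (B)
= RGB(123, 189, 53)


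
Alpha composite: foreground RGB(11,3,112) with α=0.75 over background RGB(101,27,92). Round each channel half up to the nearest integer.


C = α×F + (1-α)×B, with 1-α = 0.25
R: 0.75×11 + 0.25×101 = 8.25 + 25.25 = 33.50 → 34
G: 0.75×3 + 0.25×27 = 2.25 + 6.75 = 9.00 → 9
B: 0.75×112 + 0.25×92 = 84.00 + 23.00 = 107.00 → 107
= RGB(34, 9, 107)


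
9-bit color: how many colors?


Colors = 2^bits = 2^9
= 512 colors


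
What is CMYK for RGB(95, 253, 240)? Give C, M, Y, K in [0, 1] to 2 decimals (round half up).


R'=95/255≈0.3725, G'=253/255≈0.9922, B'=240/255≈0.9412
K = 1 - max(R',G',B') = 1 - 253/255 = 2/255 = 0.00784… → 0.01
(1-R'-K)/(1-K) simplifies to (max-R)/max with max = 253:
C = (253-95)/253 = 158/253 = 0.62450… → 0.62
M = (253-253)/253 = 0/253 = 0 → 0.00
Y = (253-240)/253 = 13/253 = 0.05138… → 0.05
= CMYK(0.62, 0.00, 0.05, 0.01)


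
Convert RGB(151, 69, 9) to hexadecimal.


R = 151 → 97 (hex)
G = 69 → 45 (hex)
B = 9 → 09 (hex)
Hex = #974509


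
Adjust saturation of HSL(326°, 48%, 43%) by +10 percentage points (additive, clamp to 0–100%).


Original S = 48%
Adjustment = +10 percentage points
New S = 48 + (10) = 58
Clamp to [0, 100] → 58
= HSL(326°, 58%, 43%)


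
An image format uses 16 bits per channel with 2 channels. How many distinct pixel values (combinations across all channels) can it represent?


Total bits = 16 bits/channel × 2 channels = 32 bits
Distinct pixel values = 2^32
= 4,294,967,296 pixel values


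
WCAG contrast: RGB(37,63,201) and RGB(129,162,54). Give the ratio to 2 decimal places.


Linearize each sRGB channel c=v/255: c/12.92 if c ≤ 0.04045 else ((c+0.055)/1.055)^2.4
L = 0.2126×R_lin + 0.7152×G_lin + 0.0722×B_lin
Color 1 (37,63,201):
  R=37: 37/255≈0.1451 > 0.04045 → ((0.1451+0.055)/1.055)^2.4 ≈ 0.01850
  G=63: 63/255≈0.2471 > 0.04045 → ((0.2471+0.055)/1.055)^2.4 ≈ 0.04971
  B=201: 201/255≈0.7882 > 0.04045 → ((0.7882+0.055)/1.055)^2.4 ≈ 0.58408
  L1 = 0.2126×0.01850 + 0.7152×0.04971 + 0.0722×0.58408 ≈ 0.08165
Color 2 (129,162,54):
  R=129: 129/255≈0.5059 > 0.04045 → ((0.5059+0.055)/1.055)^2.4 ≈ 0.21953
  G=162: 162/255≈0.6353 > 0.04045 → ((0.6353+0.055)/1.055)^2.4 ≈ 0.36131
  B=54: 54/255≈0.2118 > 0.04045 → ((0.2118+0.055)/1.055)^2.4 ≈ 0.03689
  L2 = 0.2126×0.21953 + 0.7152×0.36131 + 0.0722×0.03689 ≈ 0.30774
Lighter = 0.30774, Darker = 0.08165
Ratio = (L_lighter + 0.05) / (L_darker + 0.05)
Ratio = (0.30774 + 0.05) / (0.08165 + 0.05) = 0.35774 / 0.13165 ≈ 2.7173
Ratio ≈ 2.72:1


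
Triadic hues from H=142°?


Triadic: equally spaced at 120° intervals
H1 = 142°
H2 = (142 + 120) mod 360 = 262°
H3 = (142 + 240) mod 360 = 22°
Triadic = 142°, 262°, 22°


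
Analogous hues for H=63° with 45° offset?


Base hue: 63°
Left analog: (63 - 45) mod 360 = 18°
Right analog: (63 + 45) mod 360 = 108°
Analogous hues = 18° and 108°


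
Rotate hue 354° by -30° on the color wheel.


New hue = (H + rotation) mod 360
New hue = (354 -30) mod 360
= 324 mod 360
= 324°


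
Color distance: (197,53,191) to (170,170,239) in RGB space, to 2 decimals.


d = √[(R₁-R₂)² + (G₁-G₂)² + (B₁-B₂)²]
d = √[(197-170)² + (53-170)² + (191-239)²]
d = √[729 + 13689 + 2304]
d = √16722
d ≈ 129.31


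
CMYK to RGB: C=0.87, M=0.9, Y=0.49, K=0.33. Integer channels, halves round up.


R = 255 × (1-C) × (1-K) = 255 × 0.13 × 0.67 = 22.2105 → 22
G = 255 × (1-M) × (1-K) = 255 × 0.10 × 0.67 = 17.085 → 17
B = 255 × (1-Y) × (1-K) = 255 × 0.51 × 0.67 = 87.1335 → 87
= RGB(22, 17, 87)


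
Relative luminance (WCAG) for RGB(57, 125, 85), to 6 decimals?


Linearize each channel (sRGB transfer function): c = v/255; c_lin = c/12.92 if c ≤ 0.04045, else ((c+0.055)/1.055)^2.4
  R: 57/255 ≈ 0.223529 > 0.04045 → ((0.223529+0.055)/1.055)^2.4 ≈ 0.040915
  G: 125/255 ≈ 0.490196 > 0.04045 → ((0.490196+0.055)/1.055)^2.4 ≈ 0.205079
  B: 85/255 ≈ 0.333333 > 0.04045 → ((0.333333+0.055)/1.055)^2.4 ≈ 0.090842
R_lin = 0.040915, G_lin = 0.205079, B_lin = 0.090842
L = 0.2126×R + 0.7152×G + 0.0722×B
L = 0.2126×0.040915 + 0.7152×0.205079 + 0.0722×0.090842
L ≈ 0.161930


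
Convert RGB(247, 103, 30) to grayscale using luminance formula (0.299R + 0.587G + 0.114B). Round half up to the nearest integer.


Gray = 0.299×R + 0.587×G + 0.114×B
Gray = 0.299×247 + 0.587×103 + 0.114×30
Gray = 73.853 + 60.461 + 3.420
Gray = 137.734 → round half up → 138
Gray = 138


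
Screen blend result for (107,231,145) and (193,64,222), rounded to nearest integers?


Screen: C = 255 - (255-A)×(255-B)/255, rounded to nearest integer
R: 255 - (255-107)×(255-193)/255 = 255 - 9176/255 ≈ 255 - 35.984 = 219.016 → 219
G: 255 - (255-231)×(255-64)/255 = 255 - 4584/255 ≈ 255 - 17.976 = 237.024 → 237
B: 255 - (255-145)×(255-222)/255 = 255 - 3630/255 ≈ 255 - 14.235 = 240.765 → 241
= RGB(219, 237, 241)


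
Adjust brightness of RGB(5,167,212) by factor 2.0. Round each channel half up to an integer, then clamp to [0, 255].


Multiply each channel by 2.0, round half up, clamp to [0, 255]
R: 5×2.0 = 10
G: 167×2.0 = 334 → clamp → 255
B: 212×2.0 = 424 → clamp → 255
= RGB(10, 255, 255)


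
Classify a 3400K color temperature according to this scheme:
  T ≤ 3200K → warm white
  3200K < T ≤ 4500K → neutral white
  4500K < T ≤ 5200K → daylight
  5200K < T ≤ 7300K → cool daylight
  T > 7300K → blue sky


Temperature: 3400K
3200K < 3400K ≤ 4500K → neutral white
Classification: neutral white


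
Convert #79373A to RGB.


79 → 121 (R)
37 → 55 (G)
3A → 58 (B)
= RGB(121, 55, 58)


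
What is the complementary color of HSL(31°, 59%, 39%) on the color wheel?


Complement = opposite side of color wheel = hue + 180°
H' = (31 + 180) mod 360 = 211°
S and L unchanged.
= HSL(211°, 59%, 39%)


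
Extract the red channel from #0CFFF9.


Color: #0CFFF9
R = 0C = 12
G = FF = 255
B = F9 = 249
Red = 12


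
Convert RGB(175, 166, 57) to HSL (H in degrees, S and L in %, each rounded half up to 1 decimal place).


Normalize: R'=175/255≈0.6863, G'=166/255≈0.6510, B'=57/255≈0.2235
Max=175/255, Min=57/255, Δ=Max-Min=118/255
L = (Max+Min)/2 = (175+57)/510 = 232/510 = 0.45490… → L = 45.5%
L ≤ 0.5 → S = Δ/(Max+Min) = 118/(175+57) = 118/232 = 0.50862… → S = 50.9%
(the 1/255 factors cancel in S and H, so raw channel differences can be used)
Max is R' → H = 60 × (((G-B)/Δ) mod 6) = 60 × (((166-57)/118) mod 6)
  109/118 = 0.9237…
  H = 60 × 0.9237… = 55.423…° → H = 55.4°
= HSL(55.4°, 50.9%, 45.5%)


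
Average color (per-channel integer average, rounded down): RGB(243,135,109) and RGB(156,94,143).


Midpoint: each channel = ⌊(C₁+C₂)/2⌋
R: ⌊(243+156)/2⌋ = 199
G: ⌊(135+94)/2⌋ = 114
B: ⌊(109+143)/2⌋ = 126
= RGB(199, 114, 126)


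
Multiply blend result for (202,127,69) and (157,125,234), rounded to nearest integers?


Multiply: C = A×B/255, rounded to nearest integer
R: 202×157/255 = 31714/255 ≈ 124.369 → 124
G: 127×125/255 = 15875/255 ≈ 62.255 → 62
B: 69×234/255 = 16146/255 ≈ 63.318 → 63
= RGB(124, 62, 63)


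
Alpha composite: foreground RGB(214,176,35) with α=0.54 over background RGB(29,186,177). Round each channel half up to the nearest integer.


C = α×F + (1-α)×B, with 1-α = 0.46
R: 0.54×214 + 0.46×29 = 115.56 + 13.34 = 128.90 → 129
G: 0.54×176 + 0.46×186 = 95.04 + 85.56 = 180.60 → 181
B: 0.54×35 + 0.46×177 = 18.90 + 81.42 = 100.32 → 100
= RGB(129, 181, 100)


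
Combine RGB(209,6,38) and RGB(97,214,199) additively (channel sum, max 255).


Additive: each channel = min(255, C₁+C₂)
R: 209+97 = 306 → 255
G: 6+214 = 220 → 220
B: 38+199 = 237 → 237
= RGB(255, 220, 237)


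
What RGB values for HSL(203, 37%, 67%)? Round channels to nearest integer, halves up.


H=203°, S=0.37, L=0.67
C = (1-|2L-1|)×S = (1-|0.34|)×0.37 = 0.2442
H' = H/60 = 203/60 ≈ 3.3833; X = C×(1-|H' mod 2 - 1|) = 0.15059
m = L - C/2 = 0.67 - 0.1221 = 0.5479
Sector ⌊H'⌋ = 3 → (R',G',B') = (0.0, 0.15059, 0.2442)
RGB = ((R'+m)×255, (G'+m)×255, (B'+m)×255) = (139.7145, 178.11495, 201.9855)
Round half up → RGB(140, 178, 202)


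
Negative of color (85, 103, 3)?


Invert: (255-R, 255-G, 255-B)
R: 255-85 = 170
G: 255-103 = 152
B: 255-3 = 252
= RGB(170, 152, 252)


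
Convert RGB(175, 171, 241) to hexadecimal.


R = 175 → AF (hex)
G = 171 → AB (hex)
B = 241 → F1 (hex)
Hex = #AFABF1


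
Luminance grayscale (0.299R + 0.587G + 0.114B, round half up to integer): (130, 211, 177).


Gray = 0.299×R + 0.587×G + 0.114×B
Gray = 0.299×130 + 0.587×211 + 0.114×177
Gray = 38.870 + 123.857 + 20.178
Gray = 182.905 → round half up → 183
Gray = 183


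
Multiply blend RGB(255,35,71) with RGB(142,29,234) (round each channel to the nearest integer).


Multiply: C = A×B/255, rounded to nearest integer
R: 255×142/255 = 36210/255 ≈ 142.000 → 142
G: 35×29/255 = 1015/255 ≈ 3.980 → 4
B: 71×234/255 = 16614/255 ≈ 65.153 → 65
= RGB(142, 4, 65)


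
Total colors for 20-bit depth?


Colors = 2^bits = 2^20
= 1,048,576 colors


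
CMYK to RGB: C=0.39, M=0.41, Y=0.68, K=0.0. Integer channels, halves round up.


R = 255 × (1-C) × (1-K) = 255 × 0.61 × 1.00 = 155.55 → 156
G = 255 × (1-M) × (1-K) = 255 × 0.59 × 1.00 = 150.45 → 150
B = 255 × (1-Y) × (1-K) = 255 × 0.32 × 1.00 = 81.6 → 82
= RGB(156, 150, 82)


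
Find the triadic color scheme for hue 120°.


Triadic: equally spaced at 120° intervals
H1 = 120°
H2 = (120 + 120) mod 360 = 240°
H3 = (120 + 240) mod 360 = 0°
Triadic = 120°, 240°, 0°


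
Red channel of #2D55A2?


Color: #2D55A2
R = 2D = 45
G = 55 = 85
B = A2 = 162
Red = 45


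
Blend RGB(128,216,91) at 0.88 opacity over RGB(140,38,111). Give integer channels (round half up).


C = α×F + (1-α)×B, with 1-α = 0.12
R: 0.88×128 + 0.12×140 = 112.64 + 16.80 = 129.44 → 129
G: 0.88×216 + 0.12×38 = 190.08 + 4.56 = 194.64 → 195
B: 0.88×91 + 0.12×111 = 80.08 + 13.32 = 93.40 → 93
= RGB(129, 195, 93)


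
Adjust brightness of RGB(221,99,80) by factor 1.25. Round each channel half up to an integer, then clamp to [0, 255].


Multiply each channel by 1.25, round half up, clamp to [0, 255]
R: 221×1.25 = 276.25 → round → 276 → clamp → 255
G: 99×1.25 = 123.75 → round → 124
B: 80×1.25 = 100
= RGB(255, 124, 100)


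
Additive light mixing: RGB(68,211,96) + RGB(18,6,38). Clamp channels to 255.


Additive: each channel = min(255, C₁+C₂)
R: 68+18 = 86 → 86
G: 211+6 = 217 → 217
B: 96+38 = 134 → 134
= RGB(86, 217, 134)


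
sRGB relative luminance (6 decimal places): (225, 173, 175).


Linearize each channel (sRGB transfer function): c = v/255; c_lin = c/12.92 if c ≤ 0.04045, else ((c+0.055)/1.055)^2.4
  R: 225/255 ≈ 0.882353 > 0.04045 → ((0.882353+0.055)/1.055)^2.4 ≈ 0.752942
  G: 173/255 ≈ 0.678431 > 0.04045 → ((0.678431+0.055)/1.055)^2.4 ≈ 0.417885
  B: 175/255 ≈ 0.686275 > 0.04045 → ((0.686275+0.055)/1.055)^2.4 ≈ 0.428690
R_lin = 0.752942, G_lin = 0.417885, B_lin = 0.428690
L = 0.2126×R + 0.7152×G + 0.0722×B
L = 0.2126×0.752942 + 0.7152×0.417885 + 0.0722×0.428690
L ≈ 0.489898


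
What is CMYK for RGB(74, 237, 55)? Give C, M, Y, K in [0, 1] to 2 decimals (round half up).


R'=74/255≈0.2902, G'=237/255≈0.9294, B'=55/255≈0.2157
K = 1 - max(R',G',B') = 1 - 237/255 = 18/255 = 0.07058… → 0.07
(1-R'-K)/(1-K) simplifies to (max-R)/max with max = 237:
C = (237-74)/237 = 163/237 = 0.68776… → 0.69
M = (237-237)/237 = 0/237 = 0 → 0.00
Y = (237-55)/237 = 182/237 = 0.76793… → 0.77
= CMYK(0.69, 0.00, 0.77, 0.07)


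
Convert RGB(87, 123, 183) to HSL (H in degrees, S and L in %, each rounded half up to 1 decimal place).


Normalize: R'=87/255≈0.3412, G'=123/255≈0.4824, B'=183/255≈0.7176
Max=183/255, Min=87/255, Δ=Max-Min=96/255
L = (Max+Min)/2 = (183+87)/510 = 270/510 = 0.52941… → L = 52.9%
L > 0.5 → S = Δ/(2-Max-Min) = 96/(510-183-87) = 96/240 = 0.4 → S = 40.0%
(the 1/255 factors cancel in S and H, so raw channel differences can be used)
Max is B' → H = 60 × ((R-G)/Δ + 4) = 60 × ((87-123)/96 + 4)
  -36/96 + 4 = -0.375 + 4 = 3.625
  H = 60 × 3.625 = 217.5° → H = 217.5°
= HSL(217.5°, 40.0%, 52.9%)


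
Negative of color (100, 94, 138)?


Invert: (255-R, 255-G, 255-B)
R: 255-100 = 155
G: 255-94 = 161
B: 255-138 = 117
= RGB(155, 161, 117)


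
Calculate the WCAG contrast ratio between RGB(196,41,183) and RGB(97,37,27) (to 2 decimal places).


Linearize each sRGB channel c=v/255: c/12.92 if c ≤ 0.04045 else ((c+0.055)/1.055)^2.4
L = 0.2126×R_lin + 0.7152×G_lin + 0.0722×B_lin
Color 1 (196,41,183):
  R=196: 196/255≈0.7686 > 0.04045 → ((0.7686+0.055)/1.055)^2.4 ≈ 0.55201
  G=41: 41/255≈0.1608 > 0.04045 → ((0.1608+0.055)/1.055)^2.4 ≈ 0.02217
  B=183: 183/255≈0.7176 > 0.04045 → ((0.7176+0.055)/1.055)^2.4 ≈ 0.47353
  L1 = 0.2126×0.55201 + 0.7152×0.02217 + 0.0722×0.47353 ≈ 0.16741
Color 2 (97,37,27):
  R=97: 97/255≈0.3804 > 0.04045 → ((0.3804+0.055)/1.055)^2.4 ≈ 0.11954
  G=37: 37/255≈0.1451 > 0.04045 → ((0.1451+0.055)/1.055)^2.4 ≈ 0.01850
  B=27: 27/255≈0.1059 > 0.04045 → ((0.1059+0.055)/1.055)^2.4 ≈ 0.01096
  L2 = 0.2126×0.11954 + 0.7152×0.01850 + 0.0722×0.01096 ≈ 0.03944
Lighter = 0.16741, Darker = 0.03944
Ratio = (L_lighter + 0.05) / (L_darker + 0.05)
Ratio = (0.16741 + 0.05) / (0.03944 + 0.05) = 0.21741 / 0.08944 ≈ 2.4308
Ratio ≈ 2.43:1


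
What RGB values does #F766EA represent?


F7 → 247 (R)
66 → 102 (G)
EA → 234 (B)
= RGB(247, 102, 234)


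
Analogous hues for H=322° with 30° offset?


Base hue: 322°
Left analog: (322 - 30) mod 360 = 292°
Right analog: (322 + 30) mod 360 = 352°
Analogous hues = 292° and 352°


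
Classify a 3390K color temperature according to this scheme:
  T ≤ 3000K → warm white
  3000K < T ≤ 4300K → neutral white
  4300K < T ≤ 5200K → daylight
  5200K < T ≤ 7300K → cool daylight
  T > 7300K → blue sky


Temperature: 3390K
3000K < 3390K ≤ 4300K → neutral white
Classification: neutral white


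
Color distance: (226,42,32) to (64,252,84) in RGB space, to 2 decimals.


d = √[(R₁-R₂)² + (G₁-G₂)² + (B₁-B₂)²]
d = √[(226-64)² + (42-252)² + (32-84)²]
d = √[26244 + 44100 + 2704]
d = √73048
d ≈ 270.27


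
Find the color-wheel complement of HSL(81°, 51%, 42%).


Complement = opposite side of color wheel = hue + 180°
H' = (81 + 180) mod 360 = 261°
S and L unchanged.
= HSL(261°, 51%, 42%)


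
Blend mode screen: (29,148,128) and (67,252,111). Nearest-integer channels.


Screen: C = 255 - (255-A)×(255-B)/255, rounded to nearest integer
R: 255 - (255-29)×(255-67)/255 = 255 - 42488/255 ≈ 255 - 166.620 = 88.380 → 88
G: 255 - (255-148)×(255-252)/255 = 255 - 321/255 ≈ 255 - 1.259 = 253.741 → 254
B: 255 - (255-128)×(255-111)/255 = 255 - 18288/255 ≈ 255 - 71.718 = 183.282 → 183
= RGB(88, 254, 183)


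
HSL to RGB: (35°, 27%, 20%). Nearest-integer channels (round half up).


H=35°, S=0.27, L=0.20
C = (1-|2L-1|)×S = (1-|-0.60|)×0.27 = 0.108
H' = H/60 = 35/60 ≈ 0.5833; X = C×(1-|H' mod 2 - 1|) = 0.063
m = L - C/2 = 0.20 - 0.054 = 0.146
Sector ⌊H'⌋ = 0 → (R',G',B') = (0.108, 0.063, 0.0)
RGB = ((R'+m)×255, (G'+m)×255, (B'+m)×255) = (64.77, 53.295, 37.23)
Round half up → RGB(65, 53, 37)


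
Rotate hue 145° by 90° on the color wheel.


New hue = (H + rotation) mod 360
New hue = (145 + 90) mod 360
= 235 mod 360
= 235°


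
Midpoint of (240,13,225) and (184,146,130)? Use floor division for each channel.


Midpoint: each channel = ⌊(C₁+C₂)/2⌋
R: ⌊(240+184)/2⌋ = 212
G: ⌊(13+146)/2⌋ = 79
B: ⌊(225+130)/2⌋ = 177
= RGB(212, 79, 177)


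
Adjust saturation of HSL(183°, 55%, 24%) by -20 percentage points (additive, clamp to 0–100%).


Original S = 55%
Adjustment = -20 percentage points
New S = 55 + (-20) = 35
Clamp to [0, 100] → 35
= HSL(183°, 35%, 24%)


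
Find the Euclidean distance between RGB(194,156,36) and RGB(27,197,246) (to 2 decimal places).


d = √[(R₁-R₂)² + (G₁-G₂)² + (B₁-B₂)²]
d = √[(194-27)² + (156-197)² + (36-246)²]
d = √[27889 + 1681 + 44100]
d = √73670
d ≈ 271.42


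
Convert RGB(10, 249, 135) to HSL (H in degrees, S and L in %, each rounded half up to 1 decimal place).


Normalize: R'=10/255≈0.0392, G'=249/255≈0.9765, B'=135/255≈0.5294
Max=249/255, Min=10/255, Δ=Max-Min=239/255
L = (Max+Min)/2 = (249+10)/510 = 259/510 = 0.50784… → L = 50.8%
L > 0.5 → S = Δ/(2-Max-Min) = 239/(510-249-10) = 239/251 = 0.95219… → S = 95.2%
(the 1/255 factors cancel in S and H, so raw channel differences can be used)
Max is G' → H = 60 × ((B-R)/Δ + 2) = 60 × ((135-10)/239 + 2)
  125/239 + 2 = 0.5230… + 2 = 2.5230…
  H = 60 × 2.5230… = 151.380…° → H = 151.4°
= HSL(151.4°, 95.2%, 50.8%)


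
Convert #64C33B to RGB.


64 → 100 (R)
C3 → 195 (G)
3B → 59 (B)
= RGB(100, 195, 59)


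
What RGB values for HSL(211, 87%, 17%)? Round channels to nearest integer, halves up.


H=211°, S=0.87, L=0.17
C = (1-|2L-1|)×S = (1-|-0.66|)×0.87 = 0.2958
H' = H/60 = 211/60 ≈ 3.5167; X = C×(1-|H' mod 2 - 1|) = 0.14297
m = L - C/2 = 0.17 - 0.1479 = 0.0221
Sector ⌊H'⌋ = 3 → (R',G',B') = (0.0, 0.14297, 0.2958)
RGB = ((R'+m)×255, (G'+m)×255, (B'+m)×255) = (5.6355, 42.09285, 81.0645)
Round half up → RGB(6, 42, 81)


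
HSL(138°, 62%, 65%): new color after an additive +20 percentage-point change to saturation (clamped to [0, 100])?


Original S = 62%
Adjustment = +20 percentage points
New S = 62 + (20) = 82
Clamp to [0, 100] → 82
= HSL(138°, 82%, 65%)


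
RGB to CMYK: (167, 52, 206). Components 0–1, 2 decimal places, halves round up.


R'=167/255≈0.6549, G'=52/255≈0.2039, B'=206/255≈0.8078
K = 1 - max(R',G',B') = 1 - 206/255 = 49/255 = 0.19215… → 0.19
(1-R'-K)/(1-K) simplifies to (max-R)/max with max = 206:
C = (206-167)/206 = 39/206 = 0.18932… → 0.19
M = (206-52)/206 = 154/206 = 0.74757… → 0.75
Y = (206-206)/206 = 0/206 = 0 → 0.00
= CMYK(0.19, 0.75, 0.00, 0.19)


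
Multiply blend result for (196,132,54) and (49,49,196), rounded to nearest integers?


Multiply: C = A×B/255, rounded to nearest integer
R: 196×49/255 = 9604/255 ≈ 37.663 → 38
G: 132×49/255 = 6468/255 ≈ 25.365 → 25
B: 54×196/255 = 10584/255 ≈ 41.506 → 42
= RGB(38, 25, 42)


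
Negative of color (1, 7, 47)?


Invert: (255-R, 255-G, 255-B)
R: 255-1 = 254
G: 255-7 = 248
B: 255-47 = 208
= RGB(254, 248, 208)


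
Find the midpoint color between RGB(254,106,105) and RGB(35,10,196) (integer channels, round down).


Midpoint: each channel = ⌊(C₁+C₂)/2⌋
R: ⌊(254+35)/2⌋ = 144
G: ⌊(106+10)/2⌋ = 58
B: ⌊(105+196)/2⌋ = 150
= RGB(144, 58, 150)


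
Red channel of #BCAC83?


Color: #BCAC83
R = BC = 188
G = AC = 172
B = 83 = 131
Red = 188


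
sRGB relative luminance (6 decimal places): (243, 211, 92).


Linearize each channel (sRGB transfer function): c = v/255; c_lin = c/12.92 if c ≤ 0.04045, else ((c+0.055)/1.055)^2.4
  R: 243/255 ≈ 0.952941 > 0.04045 → ((0.952941+0.055)/1.055)^2.4 ≈ 0.896269
  G: 211/255 ≈ 0.827451 > 0.04045 → ((0.827451+0.055)/1.055)^2.4 ≈ 0.651406
  B: 92/255 ≈ 0.360784 > 0.04045 → ((0.360784+0.055)/1.055)^2.4 ≈ 0.107023
R_lin = 0.896269, G_lin = 0.651406, B_lin = 0.107023
L = 0.2126×R + 0.7152×G + 0.0722×B
L = 0.2126×0.896269 + 0.7152×0.651406 + 0.0722×0.107023
L ≈ 0.664159


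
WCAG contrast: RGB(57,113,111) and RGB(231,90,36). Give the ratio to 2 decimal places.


Linearize each sRGB channel c=v/255: c/12.92 if c ≤ 0.04045 else ((c+0.055)/1.055)^2.4
L = 0.2126×R_lin + 0.7152×G_lin + 0.0722×B_lin
Color 1 (57,113,111):
  R=57: 57/255≈0.2235 > 0.04045 → ((0.2235+0.055)/1.055)^2.4 ≈ 0.04092
  G=113: 113/255≈0.4431 > 0.04045 → ((0.4431+0.055)/1.055)^2.4 ≈ 0.16513
  B=111: 111/255≈0.4353 > 0.04045 → ((0.4353+0.055)/1.055)^2.4 ≈ 0.15896
  L1 = 0.2126×0.04092 + 0.7152×0.16513 + 0.0722×0.15896 ≈ 0.13828
Color 2 (231,90,36):
  R=231: 231/255≈0.9059 > 0.04045 → ((0.9059+0.055)/1.055)^2.4 ≈ 0.79910
  G=90: 90/255≈0.3529 > 0.04045 → ((0.3529+0.055)/1.055)^2.4 ≈ 0.10224
  B=36: 36/255≈0.1412 > 0.04045 → ((0.1412+0.055)/1.055)^2.4 ≈ 0.01764
  L2 = 0.2126×0.79910 + 0.7152×0.10224 + 0.0722×0.01764 ≈ 0.24429
Lighter = 0.24429, Darker = 0.13828
Ratio = (L_lighter + 0.05) / (L_darker + 0.05)
Ratio = (0.24429 + 0.05) / (0.13828 + 0.05) = 0.29429 / 0.18828 ≈ 1.5630
Ratio ≈ 1.56:1


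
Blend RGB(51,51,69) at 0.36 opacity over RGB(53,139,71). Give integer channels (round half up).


C = α×F + (1-α)×B, with 1-α = 0.64
R: 0.36×51 + 0.64×53 = 18.36 + 33.92 = 52.28 → 52
G: 0.36×51 + 0.64×139 = 18.36 + 88.96 = 107.32 → 107
B: 0.36×69 + 0.64×71 = 24.84 + 45.44 = 70.28 → 70
= RGB(52, 107, 70)


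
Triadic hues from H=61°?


Triadic: equally spaced at 120° intervals
H1 = 61°
H2 = (61 + 120) mod 360 = 181°
H3 = (61 + 240) mod 360 = 301°
Triadic = 61°, 181°, 301°


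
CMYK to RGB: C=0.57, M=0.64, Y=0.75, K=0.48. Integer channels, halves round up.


R = 255 × (1-C) × (1-K) = 255 × 0.43 × 0.52 = 57.018 → 57
G = 255 × (1-M) × (1-K) = 255 × 0.36 × 0.52 = 47.736 → 48
B = 255 × (1-Y) × (1-K) = 255 × 0.25 × 0.52 = 33.15 → 33
= RGB(57, 48, 33)


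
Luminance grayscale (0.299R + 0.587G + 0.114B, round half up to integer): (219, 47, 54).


Gray = 0.299×R + 0.587×G + 0.114×B
Gray = 0.299×219 + 0.587×47 + 0.114×54
Gray = 65.481 + 27.589 + 6.156
Gray = 99.226 → round half up → 99
Gray = 99


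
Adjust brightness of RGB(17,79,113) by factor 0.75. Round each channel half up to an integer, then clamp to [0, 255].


Multiply each channel by 0.75, round half up, clamp to [0, 255]
R: 17×0.75 = 12.75 → round → 13
G: 79×0.75 = 59.25 → round → 59
B: 113×0.75 = 84.75 → round → 85
= RGB(13, 59, 85)


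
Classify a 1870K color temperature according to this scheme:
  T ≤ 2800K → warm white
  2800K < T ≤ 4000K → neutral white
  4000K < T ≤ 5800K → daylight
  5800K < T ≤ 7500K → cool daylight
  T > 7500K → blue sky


Temperature: 1870K
1870K ≤ 2800K → warm white
Classification: warm white


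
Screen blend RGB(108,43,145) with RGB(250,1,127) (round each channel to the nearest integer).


Screen: C = 255 - (255-A)×(255-B)/255, rounded to nearest integer
R: 255 - (255-108)×(255-250)/255 = 255 - 735/255 ≈ 255 - 2.882 = 252.118 → 252
G: 255 - (255-43)×(255-1)/255 = 255 - 53848/255 ≈ 255 - 211.169 = 43.831 → 44
B: 255 - (255-145)×(255-127)/255 = 255 - 14080/255 ≈ 255 - 55.216 = 199.784 → 200
= RGB(252, 44, 200)


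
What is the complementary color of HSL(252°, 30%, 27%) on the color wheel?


Complement = opposite side of color wheel = hue + 180°
H' = (252 + 180) mod 360 = 72°
S and L unchanged.
= HSL(72°, 30%, 27%)


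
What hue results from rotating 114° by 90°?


New hue = (H + rotation) mod 360
New hue = (114 + 90) mod 360
= 204 mod 360
= 204°


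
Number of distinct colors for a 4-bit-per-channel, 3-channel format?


Total bits = 4 bits/channel × 3 channels = 12 bits
Distinct colors = 2^12
= 4,096 colors


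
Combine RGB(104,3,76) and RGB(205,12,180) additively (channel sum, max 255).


Additive: each channel = min(255, C₁+C₂)
R: 104+205 = 309 → 255
G: 3+12 = 15 → 15
B: 76+180 = 256 → 255
= RGB(255, 15, 255)


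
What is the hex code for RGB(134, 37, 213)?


R = 134 → 86 (hex)
G = 37 → 25 (hex)
B = 213 → D5 (hex)
Hex = #8625D5


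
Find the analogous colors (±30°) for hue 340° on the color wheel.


Base hue: 340°
Left analog: (340 - 30) mod 360 = 310°
Right analog: (340 + 30) mod 360 = 10°
Analogous hues = 310° and 10°


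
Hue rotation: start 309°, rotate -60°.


New hue = (H + rotation) mod 360
New hue = (309 -60) mod 360
= 249 mod 360
= 249°


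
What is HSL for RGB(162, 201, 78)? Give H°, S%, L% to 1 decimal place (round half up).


Normalize: R'=162/255≈0.6353, G'=201/255≈0.7882, B'=78/255≈0.3059
Max=201/255, Min=78/255, Δ=Max-Min=123/255
L = (Max+Min)/2 = (201+78)/510 = 279/510 = 0.54705… → L = 54.7%
L > 0.5 → S = Δ/(2-Max-Min) = 123/(510-201-78) = 123/231 = 0.53246… → S = 53.2%
(the 1/255 factors cancel in S and H, so raw channel differences can be used)
Max is G' → H = 60 × ((B-R)/Δ + 2) = 60 × ((78-162)/123 + 2)
  -84/123 + 2 = -0.6829… + 2 = 1.3170…
  H = 60 × 1.3170… = 79.024…° → H = 79.0°
= HSL(79.0°, 53.2%, 54.7%)
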